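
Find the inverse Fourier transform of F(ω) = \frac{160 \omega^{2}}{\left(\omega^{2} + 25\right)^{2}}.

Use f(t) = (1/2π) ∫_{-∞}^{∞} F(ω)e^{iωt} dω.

f(t) = 8 \left(1 - 5 \left|{t}\right|\right) e^{- 5 \left|{t}\right|}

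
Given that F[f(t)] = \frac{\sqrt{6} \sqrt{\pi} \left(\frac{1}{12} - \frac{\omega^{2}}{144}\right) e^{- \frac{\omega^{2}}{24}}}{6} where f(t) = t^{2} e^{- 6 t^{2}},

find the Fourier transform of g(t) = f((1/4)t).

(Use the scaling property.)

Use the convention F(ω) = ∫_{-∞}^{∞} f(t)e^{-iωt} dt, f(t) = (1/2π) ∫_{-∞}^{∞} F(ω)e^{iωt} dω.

F[g](ω) = \frac{\sqrt{6} \sqrt{\pi} \left(3 - 4 \omega^{2}\right) e^{- \frac{2 \omega^{2}}{3}}}{54}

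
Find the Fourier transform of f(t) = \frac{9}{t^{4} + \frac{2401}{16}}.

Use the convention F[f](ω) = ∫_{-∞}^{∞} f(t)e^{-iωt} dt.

F(ω) = \frac{72 \pi e^{- \frac{7 \sqrt{2} \left|{\omega}\right|}{4}} \sin{\left(\frac{7 \sqrt{2} \left|{\omega}\right|}{4} + \frac{\pi}{4} \right)}}{343}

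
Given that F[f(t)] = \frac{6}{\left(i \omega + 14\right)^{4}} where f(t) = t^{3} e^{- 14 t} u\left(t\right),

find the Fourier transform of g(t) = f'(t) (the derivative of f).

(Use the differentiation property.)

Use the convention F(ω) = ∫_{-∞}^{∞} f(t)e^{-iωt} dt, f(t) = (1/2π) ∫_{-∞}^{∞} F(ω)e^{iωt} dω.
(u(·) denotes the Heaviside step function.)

F[g](ω) = \frac{6 i \omega}{\left(i \omega + 14\right)^{4}}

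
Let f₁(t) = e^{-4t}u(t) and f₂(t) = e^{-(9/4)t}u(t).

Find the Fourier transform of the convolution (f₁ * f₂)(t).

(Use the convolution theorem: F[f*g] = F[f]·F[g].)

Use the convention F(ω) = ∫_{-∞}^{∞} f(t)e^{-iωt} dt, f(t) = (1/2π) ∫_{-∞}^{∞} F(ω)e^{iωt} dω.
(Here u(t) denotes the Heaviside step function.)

F[f₁*f₂](ω) = \frac{4}{\left(i \omega + 4\right) \left(4 i \omega + 9\right)}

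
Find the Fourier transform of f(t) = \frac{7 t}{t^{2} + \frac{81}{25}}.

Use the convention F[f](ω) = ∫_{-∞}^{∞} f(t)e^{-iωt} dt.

F(ω) = - 7 i \pi e^{- \frac{9 \left|{\omega}\right|}{5}} \operatorname{sign}{\left(\omega \right)}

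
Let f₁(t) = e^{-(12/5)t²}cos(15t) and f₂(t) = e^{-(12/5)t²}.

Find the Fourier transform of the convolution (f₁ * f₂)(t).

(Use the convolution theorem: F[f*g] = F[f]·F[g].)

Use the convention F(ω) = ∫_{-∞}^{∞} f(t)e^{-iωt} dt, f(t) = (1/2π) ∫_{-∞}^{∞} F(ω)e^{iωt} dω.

F[f₁*f₂](ω) = \frac{5 \pi \left(e^{\frac{25 \omega}{4}} + 1\right) e^{- \frac{5 \omega^{2}}{24} - \frac{25 \omega}{8} - \frac{375}{16}}}{24}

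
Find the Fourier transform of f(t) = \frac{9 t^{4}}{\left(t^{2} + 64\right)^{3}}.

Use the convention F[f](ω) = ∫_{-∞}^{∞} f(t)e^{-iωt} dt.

F(ω) = \frac{9 \pi \left(64 \omega^{2} - 40 \left|{\omega}\right| + 3\right) e^{- 8 \left|{\omega}\right|}}{64}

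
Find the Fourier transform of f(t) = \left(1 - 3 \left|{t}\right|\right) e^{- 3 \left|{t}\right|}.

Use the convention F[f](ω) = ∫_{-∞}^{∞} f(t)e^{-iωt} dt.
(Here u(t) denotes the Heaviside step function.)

F(ω) = \frac{12 \omega^{2}}{\left(\omega^{2} + 9\right)^{2}}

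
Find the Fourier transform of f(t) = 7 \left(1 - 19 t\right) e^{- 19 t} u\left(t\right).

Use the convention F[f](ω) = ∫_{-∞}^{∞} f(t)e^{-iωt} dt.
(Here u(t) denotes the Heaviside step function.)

F(ω) = \frac{7 i \omega}{- \omega^{2} + 38 i \omega + 361}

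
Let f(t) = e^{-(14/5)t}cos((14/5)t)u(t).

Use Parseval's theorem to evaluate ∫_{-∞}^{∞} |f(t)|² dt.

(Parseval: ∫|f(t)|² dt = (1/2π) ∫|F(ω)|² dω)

∫|f(t)|² dt = \frac{15}{112}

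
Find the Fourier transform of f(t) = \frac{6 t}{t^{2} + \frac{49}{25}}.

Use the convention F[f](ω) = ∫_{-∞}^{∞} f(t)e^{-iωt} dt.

F(ω) = - 6 i \pi e^{- \frac{7 \left|{\omega}\right|}{5}} \operatorname{sign}{\left(\omega \right)}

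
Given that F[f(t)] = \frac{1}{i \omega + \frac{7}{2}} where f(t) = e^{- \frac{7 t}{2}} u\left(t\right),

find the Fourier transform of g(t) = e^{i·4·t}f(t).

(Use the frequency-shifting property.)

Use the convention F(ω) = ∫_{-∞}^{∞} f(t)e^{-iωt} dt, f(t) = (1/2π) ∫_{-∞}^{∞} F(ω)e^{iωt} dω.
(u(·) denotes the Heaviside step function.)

F[g](ω) = \frac{2}{2 i \left(\omega - 4\right) + 7}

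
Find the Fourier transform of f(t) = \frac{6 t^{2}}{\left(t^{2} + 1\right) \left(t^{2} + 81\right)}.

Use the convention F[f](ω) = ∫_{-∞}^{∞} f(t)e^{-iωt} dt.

F(ω) = \frac{3 \pi \left(9 - e^{8 \left|{\omega}\right|}\right) e^{- 9 \left|{\omega}\right|}}{40}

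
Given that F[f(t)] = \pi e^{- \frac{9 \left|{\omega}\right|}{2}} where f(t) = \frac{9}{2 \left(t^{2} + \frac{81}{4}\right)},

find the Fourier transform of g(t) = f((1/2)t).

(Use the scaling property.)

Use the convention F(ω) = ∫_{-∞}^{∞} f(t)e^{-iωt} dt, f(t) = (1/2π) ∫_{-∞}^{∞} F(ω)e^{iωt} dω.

F[g](ω) = 2 \pi e^{- 9 \left|{\omega}\right|}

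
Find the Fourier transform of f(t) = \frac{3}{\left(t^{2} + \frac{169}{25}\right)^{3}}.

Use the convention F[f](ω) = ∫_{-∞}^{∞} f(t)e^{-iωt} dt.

F(ω) = \frac{375 \pi \left(169 \omega^{2} + 195 \left|{\omega}\right| + 75\right) e^{- \frac{13 \left|{\omega}\right|}{5}}}{2970344}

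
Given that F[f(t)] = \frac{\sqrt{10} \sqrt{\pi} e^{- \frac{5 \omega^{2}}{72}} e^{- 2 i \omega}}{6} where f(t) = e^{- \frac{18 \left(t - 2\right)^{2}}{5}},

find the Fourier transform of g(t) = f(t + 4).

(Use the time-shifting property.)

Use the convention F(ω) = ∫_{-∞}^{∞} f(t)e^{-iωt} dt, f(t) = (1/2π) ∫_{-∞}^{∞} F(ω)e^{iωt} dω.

F[g](ω) = \frac{\sqrt{10} \sqrt{\pi} e^{\frac{\omega \left(- 5 \omega + 144 i\right)}{72}}}{6}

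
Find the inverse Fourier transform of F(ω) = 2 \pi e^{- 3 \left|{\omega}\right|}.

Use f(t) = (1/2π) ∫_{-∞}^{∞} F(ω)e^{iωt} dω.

f(t) = \frac{6}{t^{2} + 9}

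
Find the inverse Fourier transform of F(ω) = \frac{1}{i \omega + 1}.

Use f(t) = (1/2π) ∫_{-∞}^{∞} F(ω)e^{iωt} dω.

f(t) = e^{- t} u\left(t\right)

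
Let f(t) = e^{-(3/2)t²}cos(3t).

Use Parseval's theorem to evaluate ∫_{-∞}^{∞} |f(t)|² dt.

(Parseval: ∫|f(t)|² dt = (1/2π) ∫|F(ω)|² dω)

∫|f(t)|² dt = \frac{\sqrt{3} \sqrt{\pi} \left(1 + e^{3}\right)}{6 e^{3}}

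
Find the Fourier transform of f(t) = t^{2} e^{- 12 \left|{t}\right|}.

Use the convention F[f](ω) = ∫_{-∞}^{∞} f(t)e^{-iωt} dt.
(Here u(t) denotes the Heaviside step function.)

F(ω) = \frac{144 \left(48 - \omega^{2}\right)}{\left(\omega^{2} + 144\right)^{3}}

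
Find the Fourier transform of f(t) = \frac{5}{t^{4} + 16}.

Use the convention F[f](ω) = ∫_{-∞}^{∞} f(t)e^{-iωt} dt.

F(ω) = \frac{5 \pi e^{- \sqrt{2} \left|{\omega}\right|} \sin{\left(\sqrt{2} \left|{\omega}\right| + \frac{\pi}{4} \right)}}{8}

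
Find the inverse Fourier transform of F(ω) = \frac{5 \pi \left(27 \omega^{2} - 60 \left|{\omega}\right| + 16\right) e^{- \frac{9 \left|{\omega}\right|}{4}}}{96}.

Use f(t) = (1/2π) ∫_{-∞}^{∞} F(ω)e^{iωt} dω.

f(t) = \frac{5 t^{4}}{\left(t^{2} + \frac{81}{16}\right)^{3}}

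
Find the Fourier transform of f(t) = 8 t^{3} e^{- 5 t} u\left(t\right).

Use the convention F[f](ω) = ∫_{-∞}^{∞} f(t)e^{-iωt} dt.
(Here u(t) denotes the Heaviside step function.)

F(ω) = \frac{48}{\left(i \omega + 5\right)^{4}}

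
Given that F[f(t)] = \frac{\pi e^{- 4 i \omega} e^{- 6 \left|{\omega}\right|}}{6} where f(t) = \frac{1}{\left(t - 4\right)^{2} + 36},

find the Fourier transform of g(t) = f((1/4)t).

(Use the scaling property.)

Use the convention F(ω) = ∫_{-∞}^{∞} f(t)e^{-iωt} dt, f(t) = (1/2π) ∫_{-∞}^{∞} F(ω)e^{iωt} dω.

F[g](ω) = \frac{2 \pi e^{- 16 i \omega - 24 \left|{\omega}\right|}}{3}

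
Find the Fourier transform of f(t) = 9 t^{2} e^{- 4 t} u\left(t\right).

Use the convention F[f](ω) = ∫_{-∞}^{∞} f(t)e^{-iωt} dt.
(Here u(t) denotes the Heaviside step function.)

F(ω) = \frac{18}{\left(i \omega + 4\right)^{3}}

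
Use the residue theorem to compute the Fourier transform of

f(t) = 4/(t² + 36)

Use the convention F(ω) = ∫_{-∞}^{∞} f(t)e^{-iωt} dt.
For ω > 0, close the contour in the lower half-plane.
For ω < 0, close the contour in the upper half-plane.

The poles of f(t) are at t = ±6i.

Let g(z) = f(z)e^{-iωz}; for large |z| the factor e^{-iωz} decays in the lower half-plane when ω > 0 and in the upper half-plane when ω < 0.

Case ω > 0 (lower half-plane, clockwise contour ⇒ F(ω) = -2πi·ΣRes):
  Res_{z = - 6 i} g(z) = \frac{i e^{- 6 \omega}}{3}
  F(ω) = -2πi·ΣRes = \frac{2 \pi e^{- 6 \omega}}{3}

Case ω < 0 (upper half-plane, counterclockwise contour ⇒ F(ω) = +2πi·ΣRes):
  Res_{z = 6 i} g(z) = - \frac{i e^{6 \omega}}{3}
  F(ω) = 2πi·ΣRes = \frac{2 \pi e^{6 \omega}}{3}

Both cases combine into a single formula in |ω|:

F(ω) = \frac{2 \pi e^{- 6 \left|{\omega}\right|}}{3}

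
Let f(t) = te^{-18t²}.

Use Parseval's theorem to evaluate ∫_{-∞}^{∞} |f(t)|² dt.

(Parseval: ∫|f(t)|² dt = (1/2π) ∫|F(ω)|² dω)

∫|f(t)|² dt = \frac{\sqrt{\pi}}{432}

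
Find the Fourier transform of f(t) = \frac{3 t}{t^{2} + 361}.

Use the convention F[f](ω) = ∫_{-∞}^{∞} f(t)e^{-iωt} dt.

F(ω) = - 3 i \pi e^{- 19 \left|{\omega}\right|} \operatorname{sign}{\left(\omega \right)}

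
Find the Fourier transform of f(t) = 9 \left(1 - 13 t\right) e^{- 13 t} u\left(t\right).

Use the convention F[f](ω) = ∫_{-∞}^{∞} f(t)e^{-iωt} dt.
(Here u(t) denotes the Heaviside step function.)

F(ω) = \frac{9 i \omega}{- \omega^{2} + 26 i \omega + 169}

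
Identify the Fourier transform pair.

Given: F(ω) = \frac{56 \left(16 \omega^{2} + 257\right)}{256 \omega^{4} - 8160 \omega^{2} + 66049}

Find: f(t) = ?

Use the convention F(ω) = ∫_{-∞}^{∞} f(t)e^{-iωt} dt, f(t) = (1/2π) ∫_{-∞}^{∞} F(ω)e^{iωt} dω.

f(t) = 7 e^{- \frac{\left|{t}\right|}{4}} \cos{\left(4 t \right)}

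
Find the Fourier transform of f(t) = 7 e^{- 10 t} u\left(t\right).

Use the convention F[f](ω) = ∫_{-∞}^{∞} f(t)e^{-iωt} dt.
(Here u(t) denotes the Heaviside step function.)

F(ω) = \frac{7}{i \omega + 10}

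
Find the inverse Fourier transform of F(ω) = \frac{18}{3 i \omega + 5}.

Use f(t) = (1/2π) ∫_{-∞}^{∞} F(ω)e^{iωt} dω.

f(t) = 6 e^{- \frac{5 t}{3}} u\left(t\right)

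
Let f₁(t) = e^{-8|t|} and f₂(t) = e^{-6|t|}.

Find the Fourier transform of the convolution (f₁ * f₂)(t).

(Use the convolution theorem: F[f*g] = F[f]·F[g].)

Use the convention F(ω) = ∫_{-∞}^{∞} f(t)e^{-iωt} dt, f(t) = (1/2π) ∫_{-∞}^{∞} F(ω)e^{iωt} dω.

F[f₁*f₂](ω) = \frac{192}{\left(\omega^{2} + 36\right) \left(\omega^{2} + 64\right)}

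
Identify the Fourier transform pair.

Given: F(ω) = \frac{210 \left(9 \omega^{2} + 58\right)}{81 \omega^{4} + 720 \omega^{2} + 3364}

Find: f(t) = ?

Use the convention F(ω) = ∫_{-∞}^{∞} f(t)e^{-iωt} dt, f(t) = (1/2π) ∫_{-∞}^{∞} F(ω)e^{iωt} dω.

f(t) = 5 e^{- \frac{7 \left|{t}\right|}{3}} \cos{\left(t \right)}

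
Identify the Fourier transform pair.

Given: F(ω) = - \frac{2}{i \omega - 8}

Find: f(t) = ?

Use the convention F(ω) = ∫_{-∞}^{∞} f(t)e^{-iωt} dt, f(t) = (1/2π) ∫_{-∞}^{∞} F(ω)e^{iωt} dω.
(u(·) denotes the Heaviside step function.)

f(t) = 2 e^{8 t} u\left(- t\right)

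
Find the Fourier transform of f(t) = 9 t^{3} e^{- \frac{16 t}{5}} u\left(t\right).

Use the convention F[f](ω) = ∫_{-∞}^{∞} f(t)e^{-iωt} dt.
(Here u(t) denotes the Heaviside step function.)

F(ω) = \frac{33750}{\left(5 i \omega + 16\right)^{4}}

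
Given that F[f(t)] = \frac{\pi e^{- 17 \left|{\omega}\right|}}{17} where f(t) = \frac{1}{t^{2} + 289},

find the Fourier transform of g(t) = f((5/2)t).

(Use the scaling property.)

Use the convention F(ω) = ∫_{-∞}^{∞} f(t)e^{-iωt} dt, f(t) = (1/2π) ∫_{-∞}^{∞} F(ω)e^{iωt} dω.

F[g](ω) = \frac{2 \pi e^{- \frac{34 \left|{\omega}\right|}{5}}}{85}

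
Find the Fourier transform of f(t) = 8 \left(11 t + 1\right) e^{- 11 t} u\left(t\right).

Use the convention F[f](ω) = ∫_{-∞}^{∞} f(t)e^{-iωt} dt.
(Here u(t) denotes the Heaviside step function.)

F(ω) = \frac{8 \left(- i \omega - 22\right)}{\omega^{2} - 22 i \omega - 121}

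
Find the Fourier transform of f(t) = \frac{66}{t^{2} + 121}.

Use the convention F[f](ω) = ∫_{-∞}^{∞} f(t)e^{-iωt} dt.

F(ω) = 6 \pi e^{- 11 \left|{\omega}\right|}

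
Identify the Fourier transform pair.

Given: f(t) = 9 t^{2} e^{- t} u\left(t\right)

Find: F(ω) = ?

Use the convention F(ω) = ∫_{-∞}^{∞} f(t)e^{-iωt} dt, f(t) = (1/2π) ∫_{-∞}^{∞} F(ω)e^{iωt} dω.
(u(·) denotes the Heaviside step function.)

F(ω) = \frac{18}{\left(i \omega + 1\right)^{3}}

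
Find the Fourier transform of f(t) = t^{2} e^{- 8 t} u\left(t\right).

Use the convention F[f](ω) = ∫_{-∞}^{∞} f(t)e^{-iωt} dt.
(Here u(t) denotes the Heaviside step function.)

F(ω) = \frac{2}{\left(i \omega + 8\right)^{3}}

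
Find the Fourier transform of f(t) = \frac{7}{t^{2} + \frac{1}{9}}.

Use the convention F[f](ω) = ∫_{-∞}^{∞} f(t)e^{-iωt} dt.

F(ω) = 21 \pi e^{- \frac{\left|{\omega}\right|}{3}}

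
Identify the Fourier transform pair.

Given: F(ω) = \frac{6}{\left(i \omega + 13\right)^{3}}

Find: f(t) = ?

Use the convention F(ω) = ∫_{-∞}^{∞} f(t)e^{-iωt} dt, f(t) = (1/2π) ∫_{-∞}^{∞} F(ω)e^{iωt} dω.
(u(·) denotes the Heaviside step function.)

f(t) = 3 t^{2} e^{- 13 t} u\left(t\right)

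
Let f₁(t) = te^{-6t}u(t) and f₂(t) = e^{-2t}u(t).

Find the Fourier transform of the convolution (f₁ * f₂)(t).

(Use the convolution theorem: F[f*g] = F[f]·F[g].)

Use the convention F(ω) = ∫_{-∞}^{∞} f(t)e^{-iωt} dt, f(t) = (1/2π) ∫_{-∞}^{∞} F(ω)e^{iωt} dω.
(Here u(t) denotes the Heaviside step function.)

F[f₁*f₂](ω) = \frac{1}{\left(i \omega + 2\right) \left(i \omega + 6\right)^{2}}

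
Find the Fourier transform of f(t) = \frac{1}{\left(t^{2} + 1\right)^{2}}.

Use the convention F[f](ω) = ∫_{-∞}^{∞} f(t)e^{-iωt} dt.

F(ω) = \frac{\pi \left(\left|{\omega}\right| + 1\right) e^{- \left|{\omega}\right|}}{2}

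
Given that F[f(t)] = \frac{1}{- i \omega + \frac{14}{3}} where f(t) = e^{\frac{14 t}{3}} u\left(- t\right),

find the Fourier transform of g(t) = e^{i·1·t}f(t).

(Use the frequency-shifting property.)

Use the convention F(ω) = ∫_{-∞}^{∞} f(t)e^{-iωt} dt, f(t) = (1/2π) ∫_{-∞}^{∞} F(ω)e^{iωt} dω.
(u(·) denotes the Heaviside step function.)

F[g](ω) = - \frac{3}{3 i \left(\omega - 1\right) - 14}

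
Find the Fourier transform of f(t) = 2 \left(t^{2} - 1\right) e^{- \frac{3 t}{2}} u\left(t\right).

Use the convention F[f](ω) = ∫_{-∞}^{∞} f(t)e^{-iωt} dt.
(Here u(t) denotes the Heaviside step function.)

F(ω) = \frac{4 \left(16 i \omega - \left(2 i \omega + 3\right)^{3} + 24\right)}{\left(2 i \omega + 3\right)^{4}}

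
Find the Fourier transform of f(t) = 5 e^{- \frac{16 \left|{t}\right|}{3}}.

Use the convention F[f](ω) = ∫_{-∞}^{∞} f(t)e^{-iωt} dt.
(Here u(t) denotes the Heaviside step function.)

F(ω) = \frac{480}{9 \omega^{2} + 256}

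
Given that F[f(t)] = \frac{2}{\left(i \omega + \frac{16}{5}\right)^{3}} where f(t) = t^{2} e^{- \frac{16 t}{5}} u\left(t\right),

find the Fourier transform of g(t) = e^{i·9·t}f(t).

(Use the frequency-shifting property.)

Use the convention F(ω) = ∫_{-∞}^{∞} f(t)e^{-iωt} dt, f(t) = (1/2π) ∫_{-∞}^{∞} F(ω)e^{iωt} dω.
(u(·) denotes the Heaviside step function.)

F[g](ω) = \frac{250}{\left(5 i \left(\omega - 9\right) + 16\right)^{3}}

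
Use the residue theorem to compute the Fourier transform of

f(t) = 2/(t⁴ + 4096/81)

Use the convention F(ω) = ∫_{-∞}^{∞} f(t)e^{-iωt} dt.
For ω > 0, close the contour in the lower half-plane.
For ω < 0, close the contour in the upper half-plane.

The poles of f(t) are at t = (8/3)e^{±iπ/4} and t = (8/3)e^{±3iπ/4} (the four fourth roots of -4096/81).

Let g(z) = f(z)e^{-iωz}; for large |z| the factor e^{-iωz} decays in the lower half-plane when ω > 0 and in the upper half-plane when ω < 0.

Case ω > 0 (lower half-plane, clockwise contour ⇒ F(ω) = -2πi·ΣRes):
  Res_{z = - \frac{4 \sqrt{2}}{3} - \frac{4 \sqrt{2} i}{3}} g(z) = \frac{27 \sqrt{2} i \left(1 - i\right) e^{\frac{4 \sqrt{2} \omega \left(-1 + i\right)}{3}}}{2048}
  Res_{z = \frac{4 \sqrt{2}}{3} - \frac{4 \sqrt{2} i}{3}} g(z) = \frac{27 \sqrt{2} i \left(1 + i\right) e^{- \frac{4 \sqrt{2} \omega \left(1 + i\right)}{3}}}{2048}
  F(ω) = -2πi·ΣRes = \frac{27 \sqrt{2} \pi \left(1 - i\right) \left(e^{\frac{8 \sqrt{2} i \omega}{3}} + i\right) e^{- \frac{4 \sqrt{2} \omega \left(1 + i\right)}{3}}}{1024} = \frac{27 \sqrt{2} \pi \left(\sin{\left(\frac{4 \sqrt{2} \omega}{3} \right)} + \cos{\left(\frac{4 \sqrt{2} \omega}{3} \right)}\right) e^{- \frac{4 \sqrt{2} \omega}{3}}}{512}

Case ω < 0 (upper half-plane, counterclockwise contour ⇒ F(ω) = +2πi·ΣRes):
  Res_{z = \frac{4 \sqrt{2}}{3} + \frac{4 \sqrt{2} i}{3}} g(z) = \frac{27 \sqrt{2} i \left(-1 + i\right) e^{\frac{4 \sqrt{2} \omega \left(1 - i\right)}{3}}}{2048}
  Res_{z = - \frac{4 \sqrt{2}}{3} + \frac{4 \sqrt{2} i}{3}} g(z) = \frac{27 \sqrt{2} \left(1 - i\right) e^{\frac{4 \sqrt{2} \omega \left(1 + i\right)}{3}}}{2048}
  F(ω) = 2πi·ΣRes = - \frac{27 \sqrt{2} i \pi \left(i \left(1 - i\right) e^{\frac{4 \sqrt{2} \omega \left(1 - i\right)}{3}} - \left(1 - i\right) e^{\frac{4 \sqrt{2} \omega \left(1 + i\right)}{3}}\right)}{1024} = \frac{27 \sqrt{2} \pi \left(- \sin{\left(\frac{4 \sqrt{2} \omega}{3} \right)} + \cos{\left(\frac{4 \sqrt{2} \omega}{3} \right)}\right) e^{\frac{4 \sqrt{2} \omega}{3}}}{512}

Both cases combine into a single formula in |ω|:

F(ω) = \frac{27 \sqrt{2} \pi \left(\sin{\left(\frac{4 \sqrt{2} \left|{\omega}\right|}{3} \right)} + \cos{\left(\frac{4 \sqrt{2} \left|{\omega}\right|}{3} \right)}\right) e^{- \frac{4 \sqrt{2} \left|{\omega}\right|}{3}}}{512}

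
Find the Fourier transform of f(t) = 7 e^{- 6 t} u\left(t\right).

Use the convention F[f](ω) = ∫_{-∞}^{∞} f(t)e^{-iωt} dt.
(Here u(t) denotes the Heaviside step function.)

F(ω) = \frac{7}{i \omega + 6}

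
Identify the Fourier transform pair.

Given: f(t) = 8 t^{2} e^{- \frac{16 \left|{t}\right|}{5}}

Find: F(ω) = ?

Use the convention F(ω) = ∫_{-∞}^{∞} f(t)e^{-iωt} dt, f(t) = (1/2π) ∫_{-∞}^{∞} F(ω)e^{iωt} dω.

F(ω) = \frac{64000 \left(256 - 75 \omega^{2}\right)}{\left(25 \omega^{2} + 256\right)^{3}}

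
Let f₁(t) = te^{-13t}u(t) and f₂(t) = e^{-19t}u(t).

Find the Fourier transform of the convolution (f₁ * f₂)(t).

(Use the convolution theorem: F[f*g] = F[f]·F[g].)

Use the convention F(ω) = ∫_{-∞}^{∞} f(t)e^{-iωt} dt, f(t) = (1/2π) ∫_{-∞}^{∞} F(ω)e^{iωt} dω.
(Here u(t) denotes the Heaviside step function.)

F[f₁*f₂](ω) = \frac{1}{\left(i \omega + 13\right)^{2} \left(i \omega + 19\right)}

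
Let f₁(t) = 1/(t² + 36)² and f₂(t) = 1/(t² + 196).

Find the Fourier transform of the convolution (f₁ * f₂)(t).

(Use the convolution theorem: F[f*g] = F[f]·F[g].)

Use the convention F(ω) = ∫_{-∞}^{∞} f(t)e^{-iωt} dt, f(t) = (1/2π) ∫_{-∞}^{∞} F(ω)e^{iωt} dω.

F[f₁*f₂](ω) = \frac{\pi^{2} \left(6 \left|{\omega}\right| + 1\right) e^{- 20 \left|{\omega}\right|}}{6048}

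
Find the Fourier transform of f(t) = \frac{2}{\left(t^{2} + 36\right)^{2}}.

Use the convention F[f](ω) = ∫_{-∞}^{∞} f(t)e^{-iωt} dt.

F(ω) = \frac{\pi \left(6 \left|{\omega}\right| + 1\right) e^{- 6 \left|{\omega}\right|}}{216}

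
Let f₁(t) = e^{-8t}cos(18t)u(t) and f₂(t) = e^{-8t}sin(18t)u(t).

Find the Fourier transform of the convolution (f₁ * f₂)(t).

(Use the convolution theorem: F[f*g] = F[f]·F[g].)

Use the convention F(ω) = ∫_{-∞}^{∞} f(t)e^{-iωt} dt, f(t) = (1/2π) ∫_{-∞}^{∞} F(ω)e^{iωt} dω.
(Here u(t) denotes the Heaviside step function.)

F[f₁*f₂](ω) = \frac{18 \left(i \omega + 8\right)}{\left(\left(i \omega + 8\right)^{2} + 324\right)^{2}}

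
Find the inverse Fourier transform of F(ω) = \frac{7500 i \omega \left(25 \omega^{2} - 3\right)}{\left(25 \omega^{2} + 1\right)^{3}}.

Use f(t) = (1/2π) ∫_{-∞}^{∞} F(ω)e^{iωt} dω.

f(t) = 3 t e^{- \frac{\left|{t}\right|}{5}} \left|{t}\right|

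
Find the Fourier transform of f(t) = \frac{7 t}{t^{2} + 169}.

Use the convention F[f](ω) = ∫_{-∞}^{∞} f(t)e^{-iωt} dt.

F(ω) = - 7 i \pi e^{- 13 \left|{\omega}\right|} \operatorname{sign}{\left(\omega \right)}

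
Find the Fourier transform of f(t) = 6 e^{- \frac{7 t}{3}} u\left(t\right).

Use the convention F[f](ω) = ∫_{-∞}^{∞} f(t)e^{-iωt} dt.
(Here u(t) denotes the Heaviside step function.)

F(ω) = \frac{18}{3 i \omega + 7}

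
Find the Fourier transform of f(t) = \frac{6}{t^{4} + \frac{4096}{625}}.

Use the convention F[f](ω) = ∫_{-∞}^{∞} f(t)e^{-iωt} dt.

F(ω) = \frac{375 \pi e^{- \frac{4 \sqrt{2} \left|{\omega}\right|}{5}} \sin{\left(\frac{4 \sqrt{2} \left|{\omega}\right|}{5} + \frac{\pi}{4} \right)}}{256}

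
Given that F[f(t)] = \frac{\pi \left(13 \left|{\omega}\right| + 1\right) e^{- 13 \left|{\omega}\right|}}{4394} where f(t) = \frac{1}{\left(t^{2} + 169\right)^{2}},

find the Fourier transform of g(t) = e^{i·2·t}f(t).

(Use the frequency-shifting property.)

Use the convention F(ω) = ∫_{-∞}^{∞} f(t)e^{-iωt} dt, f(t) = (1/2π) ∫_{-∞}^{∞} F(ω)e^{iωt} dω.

F[g](ω) = \frac{\pi \left(13 \left|{\omega - 2}\right| + 1\right) e^{- 13 \left|{\omega - 2}\right|}}{4394}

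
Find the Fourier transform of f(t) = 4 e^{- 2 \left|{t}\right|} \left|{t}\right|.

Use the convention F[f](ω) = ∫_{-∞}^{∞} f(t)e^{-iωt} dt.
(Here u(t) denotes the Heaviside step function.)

F(ω) = \frac{8 \left(4 - \omega^{2}\right)}{\left(\omega^{2} + 4\right)^{2}}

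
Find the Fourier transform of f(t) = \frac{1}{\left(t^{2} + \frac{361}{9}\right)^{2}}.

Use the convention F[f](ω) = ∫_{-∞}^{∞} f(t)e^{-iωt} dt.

F(ω) = \frac{9 \pi \left(19 \left|{\omega}\right| + 3\right) e^{- \frac{19 \left|{\omega}\right|}{3}}}{13718}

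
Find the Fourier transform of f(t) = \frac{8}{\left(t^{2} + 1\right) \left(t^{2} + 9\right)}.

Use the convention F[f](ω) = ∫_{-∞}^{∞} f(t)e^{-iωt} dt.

F(ω) = \pi e^{- \left|{\omega}\right|} - \frac{\pi e^{- 3 \left|{\omega}\right|}}{3}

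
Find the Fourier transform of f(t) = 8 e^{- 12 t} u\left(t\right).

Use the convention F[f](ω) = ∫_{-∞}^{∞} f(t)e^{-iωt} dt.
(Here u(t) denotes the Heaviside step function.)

F(ω) = \frac{8}{i \omega + 12}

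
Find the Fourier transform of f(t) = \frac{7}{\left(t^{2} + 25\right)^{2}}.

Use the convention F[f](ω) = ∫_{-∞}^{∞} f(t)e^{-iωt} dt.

F(ω) = \frac{7 \pi \left(5 \left|{\omega}\right| + 1\right) e^{- 5 \left|{\omega}\right|}}{250}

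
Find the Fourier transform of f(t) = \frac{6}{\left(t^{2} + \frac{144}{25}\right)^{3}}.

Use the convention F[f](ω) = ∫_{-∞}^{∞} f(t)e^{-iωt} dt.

F(ω) = \frac{125 \pi \left(48 \omega^{2} + 60 \left|{\omega}\right| + 25\right) e^{- \frac{12 \left|{\omega}\right|}{5}}}{110592}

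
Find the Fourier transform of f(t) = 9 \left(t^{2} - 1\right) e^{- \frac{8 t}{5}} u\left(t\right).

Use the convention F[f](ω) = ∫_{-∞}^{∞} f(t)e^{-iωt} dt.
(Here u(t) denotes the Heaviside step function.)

F(ω) = \frac{45 \left(250 i \omega - \left(5 i \omega + 8\right)^{3} + 400\right)}{\left(5 i \omega + 8\right)^{4}}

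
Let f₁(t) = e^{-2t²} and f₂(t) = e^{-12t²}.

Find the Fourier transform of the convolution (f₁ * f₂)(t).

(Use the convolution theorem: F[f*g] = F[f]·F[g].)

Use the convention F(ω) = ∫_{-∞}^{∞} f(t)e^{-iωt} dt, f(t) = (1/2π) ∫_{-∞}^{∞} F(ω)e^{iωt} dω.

F[f₁*f₂](ω) = \frac{\sqrt{6} \pi e^{- \frac{7 \omega^{2}}{48}}}{12}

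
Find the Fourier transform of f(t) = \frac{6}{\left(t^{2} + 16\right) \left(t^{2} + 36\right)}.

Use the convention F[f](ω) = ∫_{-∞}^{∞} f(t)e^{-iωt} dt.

F(ω) = \frac{\pi \left(3 e^{2 \left|{\omega}\right|} - 2\right) e^{- 6 \left|{\omega}\right|}}{40}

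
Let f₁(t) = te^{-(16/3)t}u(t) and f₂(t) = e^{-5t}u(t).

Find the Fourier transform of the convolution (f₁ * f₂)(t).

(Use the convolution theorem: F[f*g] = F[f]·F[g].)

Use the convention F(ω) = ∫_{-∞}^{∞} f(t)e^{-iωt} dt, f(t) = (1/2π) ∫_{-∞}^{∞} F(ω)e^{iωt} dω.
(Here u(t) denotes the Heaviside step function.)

F[f₁*f₂](ω) = \frac{9}{\left(i \omega + 5\right) \left(3 i \omega + 16\right)^{2}}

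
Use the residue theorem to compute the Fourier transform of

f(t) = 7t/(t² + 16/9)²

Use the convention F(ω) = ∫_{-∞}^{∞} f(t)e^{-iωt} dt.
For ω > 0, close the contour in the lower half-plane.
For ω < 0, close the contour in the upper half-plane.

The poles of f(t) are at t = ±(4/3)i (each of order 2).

Let g(z) = f(z)e^{-iωz}; for large |z| the factor e^{-iωz} decays in the lower half-plane when ω > 0 and in the upper half-plane when ω < 0.

Case ω > 0 (lower half-plane, clockwise contour ⇒ F(ω) = -2πi·ΣRes):
  Res_{z = - \frac{4 i}{3}} g(z) = \frac{21 \omega e^{- \frac{4 \omega}{3}}}{16} (pole of order 2)
  F(ω) = -2πi·ΣRes = - \frac{21 i \pi \omega e^{- \frac{4 \omega}{3}}}{8}

Case ω < 0 (upper half-plane, counterclockwise contour ⇒ F(ω) = +2πi·ΣRes):
  Res_{z = \frac{4 i}{3}} g(z) = - \frac{21 \omega e^{\frac{4 \omega}{3}}}{16} (pole of order 2)
  F(ω) = 2πi·ΣRes = - \frac{21 i \pi \omega e^{\frac{4 \omega}{3}}}{8}

Both cases combine into a single formula in |ω|:

F(ω) = - \frac{21 i \pi \omega e^{- \frac{4 \left|{\omega}\right|}{3}}}{8}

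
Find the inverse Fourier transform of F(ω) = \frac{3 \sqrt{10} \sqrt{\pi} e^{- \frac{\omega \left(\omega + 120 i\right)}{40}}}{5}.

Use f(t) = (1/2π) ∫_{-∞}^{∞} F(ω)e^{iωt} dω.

f(t) = 6 e^{- 10 \left(t - 3\right)^{2}}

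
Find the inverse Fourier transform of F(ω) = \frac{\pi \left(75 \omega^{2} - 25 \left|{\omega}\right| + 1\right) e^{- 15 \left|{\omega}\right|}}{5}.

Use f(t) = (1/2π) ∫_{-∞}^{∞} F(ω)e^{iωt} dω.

f(t) = \frac{8 t^{4}}{\left(t^{2} + 225\right)^{3}}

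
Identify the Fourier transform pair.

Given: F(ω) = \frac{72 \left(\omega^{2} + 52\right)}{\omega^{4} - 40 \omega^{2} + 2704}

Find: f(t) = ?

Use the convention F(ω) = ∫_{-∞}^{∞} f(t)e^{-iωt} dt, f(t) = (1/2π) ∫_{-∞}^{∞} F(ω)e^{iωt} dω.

f(t) = 9 e^{- 4 \left|{t}\right|} \cos{\left(6 t \right)}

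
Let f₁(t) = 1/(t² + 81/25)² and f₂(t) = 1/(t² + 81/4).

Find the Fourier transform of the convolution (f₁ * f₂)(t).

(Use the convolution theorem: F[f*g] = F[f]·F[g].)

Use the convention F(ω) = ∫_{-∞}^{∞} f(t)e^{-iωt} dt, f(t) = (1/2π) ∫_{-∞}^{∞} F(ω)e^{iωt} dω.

F[f₁*f₂](ω) = \frac{25 \pi^{2} \left(9 \left|{\omega}\right| + 5\right) e^{- \frac{63 \left|{\omega}\right|}{10}}}{6561}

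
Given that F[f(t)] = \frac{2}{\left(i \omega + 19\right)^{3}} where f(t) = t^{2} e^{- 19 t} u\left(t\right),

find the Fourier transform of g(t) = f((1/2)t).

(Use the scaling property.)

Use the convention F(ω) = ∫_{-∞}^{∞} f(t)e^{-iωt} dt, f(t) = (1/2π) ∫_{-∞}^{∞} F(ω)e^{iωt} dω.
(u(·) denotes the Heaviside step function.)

F[g](ω) = \frac{4}{\left(2 i \omega + 19\right)^{3}}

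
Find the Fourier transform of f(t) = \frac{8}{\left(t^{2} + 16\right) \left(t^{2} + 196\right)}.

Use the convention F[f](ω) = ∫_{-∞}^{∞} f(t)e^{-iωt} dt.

F(ω) = \frac{\pi \left(7 e^{10 \left|{\omega}\right|} - 2\right) e^{- 14 \left|{\omega}\right|}}{630}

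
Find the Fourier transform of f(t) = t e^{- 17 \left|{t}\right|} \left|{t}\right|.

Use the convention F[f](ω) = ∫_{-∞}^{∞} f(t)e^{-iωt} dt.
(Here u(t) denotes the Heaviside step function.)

F(ω) = \frac{4 i \omega \left(\omega^{2} - 867\right)}{\left(\omega^{2} + 289\right)^{3}}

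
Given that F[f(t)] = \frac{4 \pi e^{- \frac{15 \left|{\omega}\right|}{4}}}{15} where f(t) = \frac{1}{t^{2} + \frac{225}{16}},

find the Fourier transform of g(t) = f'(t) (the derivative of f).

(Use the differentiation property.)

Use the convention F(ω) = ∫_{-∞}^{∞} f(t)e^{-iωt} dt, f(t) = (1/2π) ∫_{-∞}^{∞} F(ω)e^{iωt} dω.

F[g](ω) = \frac{4 i \pi \omega e^{- \frac{15 \left|{\omega}\right|}{4}}}{15}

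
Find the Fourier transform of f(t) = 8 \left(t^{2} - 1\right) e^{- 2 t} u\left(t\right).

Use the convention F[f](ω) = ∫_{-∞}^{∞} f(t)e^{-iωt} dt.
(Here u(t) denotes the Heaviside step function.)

F(ω) = \frac{8 \left(2 i \omega - \left(i \omega + 2\right)^{3} + 4\right)}{\left(i \omega + 2\right)^{4}}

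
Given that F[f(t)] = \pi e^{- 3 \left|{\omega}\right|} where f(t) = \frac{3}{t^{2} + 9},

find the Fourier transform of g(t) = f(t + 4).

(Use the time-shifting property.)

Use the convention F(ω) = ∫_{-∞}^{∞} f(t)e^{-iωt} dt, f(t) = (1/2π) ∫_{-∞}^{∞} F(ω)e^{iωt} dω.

F[g](ω) = \pi e^{4 i \omega - 3 \left|{\omega}\right|}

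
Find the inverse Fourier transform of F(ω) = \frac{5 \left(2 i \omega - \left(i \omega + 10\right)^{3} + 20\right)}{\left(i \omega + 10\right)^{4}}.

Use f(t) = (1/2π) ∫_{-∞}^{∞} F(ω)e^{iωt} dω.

f(t) = 5 \left(t^{2} - 1\right) e^{- 10 t} u\left(t\right)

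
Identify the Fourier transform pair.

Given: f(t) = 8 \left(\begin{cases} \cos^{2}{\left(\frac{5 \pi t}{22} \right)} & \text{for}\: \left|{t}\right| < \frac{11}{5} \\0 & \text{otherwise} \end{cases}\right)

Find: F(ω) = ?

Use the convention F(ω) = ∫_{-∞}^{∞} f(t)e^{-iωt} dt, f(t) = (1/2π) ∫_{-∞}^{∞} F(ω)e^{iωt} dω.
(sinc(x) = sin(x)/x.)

F(ω) = - \frac{440 \pi^{2} \operatorname{sinc}{\left(\frac{11 \omega}{5} \right)}}{121 \omega^{2} - 25 \pi^{2}}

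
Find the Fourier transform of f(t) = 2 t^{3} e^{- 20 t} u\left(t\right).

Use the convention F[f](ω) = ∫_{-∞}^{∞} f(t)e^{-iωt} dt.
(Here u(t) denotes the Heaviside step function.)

F(ω) = \frac{12}{\left(i \omega + 20\right)^{4}}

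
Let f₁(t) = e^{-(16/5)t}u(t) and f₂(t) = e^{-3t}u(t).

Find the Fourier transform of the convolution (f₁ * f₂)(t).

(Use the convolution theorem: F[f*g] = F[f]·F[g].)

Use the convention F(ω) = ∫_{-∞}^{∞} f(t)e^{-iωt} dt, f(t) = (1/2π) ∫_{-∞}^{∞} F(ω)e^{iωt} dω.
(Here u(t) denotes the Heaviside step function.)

F[f₁*f₂](ω) = \frac{5}{\left(i \omega + 3\right) \left(5 i \omega + 16\right)}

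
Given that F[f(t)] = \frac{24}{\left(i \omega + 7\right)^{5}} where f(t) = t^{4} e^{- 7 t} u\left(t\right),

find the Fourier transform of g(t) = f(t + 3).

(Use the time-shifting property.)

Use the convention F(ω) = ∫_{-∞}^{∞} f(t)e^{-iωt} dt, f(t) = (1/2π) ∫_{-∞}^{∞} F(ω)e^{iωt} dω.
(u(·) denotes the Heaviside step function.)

F[g](ω) = \frac{24 e^{3 i \omega}}{\left(i \omega + 7\right)^{5}}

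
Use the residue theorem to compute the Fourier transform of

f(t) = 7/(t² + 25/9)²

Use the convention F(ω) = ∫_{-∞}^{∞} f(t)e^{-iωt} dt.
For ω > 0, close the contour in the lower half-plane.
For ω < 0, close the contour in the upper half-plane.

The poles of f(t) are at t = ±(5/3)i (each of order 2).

Let g(z) = f(z)e^{-iωz}; for large |z| the factor e^{-iωz} decays in the lower half-plane when ω > 0 and in the upper half-plane when ω < 0.

Case ω > 0 (lower half-plane, clockwise contour ⇒ F(ω) = -2πi·ΣRes):
  Res_{z = - \frac{5 i}{3}} g(z) = \frac{63 i \left(5 \omega + 3\right) e^{- \frac{5 \omega}{3}}}{500} (pole of order 2)
  F(ω) = -2πi·ΣRes = \frac{63 \pi \left(5 \omega + 3\right) e^{- \frac{5 \omega}{3}}}{250}

Case ω < 0 (upper half-plane, counterclockwise contour ⇒ F(ω) = +2πi·ΣRes):
  Res_{z = \frac{5 i}{3}} g(z) = \frac{63 i \left(5 \omega - 3\right) e^{\frac{5 \omega}{3}}}{500} (pole of order 2)
  F(ω) = 2πi·ΣRes = \frac{63 \pi \left(3 - 5 \omega\right) e^{\frac{5 \omega}{3}}}{250}

Both cases combine into a single formula in |ω|:

F(ω) = \frac{63 \pi \left(5 \left|{\omega}\right| + 3\right) e^{- \frac{5 \left|{\omega}\right|}{3}}}{250}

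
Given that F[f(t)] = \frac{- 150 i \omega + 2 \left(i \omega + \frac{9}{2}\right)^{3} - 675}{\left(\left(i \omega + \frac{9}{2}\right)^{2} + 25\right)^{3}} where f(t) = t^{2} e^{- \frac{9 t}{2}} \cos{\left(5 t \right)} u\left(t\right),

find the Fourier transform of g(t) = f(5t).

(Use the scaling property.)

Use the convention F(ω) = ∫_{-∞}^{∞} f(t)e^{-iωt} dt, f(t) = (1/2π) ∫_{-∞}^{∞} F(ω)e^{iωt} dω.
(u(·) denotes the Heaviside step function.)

F[g](ω) = \frac{400 \left(- 15000 i \omega + \left(2 i \omega + 45\right)^{3} - 337500\right)}{\left(\left(2 i \omega + 45\right)^{2} + 2500\right)^{3}}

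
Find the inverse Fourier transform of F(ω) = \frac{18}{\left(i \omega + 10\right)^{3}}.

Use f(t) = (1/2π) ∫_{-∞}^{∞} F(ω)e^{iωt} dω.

f(t) = 9 t^{2} e^{- 10 t} u\left(t\right)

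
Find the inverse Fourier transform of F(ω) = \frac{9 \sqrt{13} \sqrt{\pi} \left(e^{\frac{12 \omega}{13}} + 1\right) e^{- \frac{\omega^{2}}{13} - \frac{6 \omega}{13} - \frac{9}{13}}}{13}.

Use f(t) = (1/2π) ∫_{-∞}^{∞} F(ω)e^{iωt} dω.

f(t) = 9 e^{- \frac{13 t^{2}}{4}} \cos{\left(3 t \right)}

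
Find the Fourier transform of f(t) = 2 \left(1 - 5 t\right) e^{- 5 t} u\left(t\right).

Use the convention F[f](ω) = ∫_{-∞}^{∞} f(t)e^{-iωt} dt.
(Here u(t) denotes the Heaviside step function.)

F(ω) = \frac{2 i \omega}{- \omega^{2} + 10 i \omega + 25}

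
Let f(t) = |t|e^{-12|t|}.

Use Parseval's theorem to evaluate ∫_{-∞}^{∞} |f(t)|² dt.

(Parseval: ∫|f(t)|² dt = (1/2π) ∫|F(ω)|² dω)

∫|f(t)|² dt = \frac{1}{3456}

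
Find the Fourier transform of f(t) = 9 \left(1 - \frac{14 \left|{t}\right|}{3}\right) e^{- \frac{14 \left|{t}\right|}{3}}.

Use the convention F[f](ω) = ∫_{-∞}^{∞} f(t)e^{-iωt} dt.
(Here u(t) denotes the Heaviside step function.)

F(ω) = \frac{13608 \omega^{2}}{\left(9 \omega^{2} + 196\right)^{2}}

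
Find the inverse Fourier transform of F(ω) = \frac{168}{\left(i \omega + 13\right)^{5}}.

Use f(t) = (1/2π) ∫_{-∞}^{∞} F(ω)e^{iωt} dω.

f(t) = 7 t^{4} e^{- 13 t} u\left(t\right)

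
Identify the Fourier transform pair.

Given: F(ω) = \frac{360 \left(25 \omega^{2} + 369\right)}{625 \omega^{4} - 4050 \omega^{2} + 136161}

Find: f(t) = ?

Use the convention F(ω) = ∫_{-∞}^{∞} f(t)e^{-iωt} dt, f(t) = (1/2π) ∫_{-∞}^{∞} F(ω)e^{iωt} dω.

f(t) = 3 e^{- \frac{12 \left|{t}\right|}{5}} \cos{\left(3 t \right)}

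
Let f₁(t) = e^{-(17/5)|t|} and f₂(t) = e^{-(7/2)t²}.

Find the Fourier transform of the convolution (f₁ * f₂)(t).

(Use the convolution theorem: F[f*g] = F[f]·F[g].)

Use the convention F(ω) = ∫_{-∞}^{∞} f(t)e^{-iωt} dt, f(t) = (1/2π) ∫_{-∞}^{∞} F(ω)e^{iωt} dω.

F[f₁*f₂](ω) = \frac{170 \sqrt{14} \sqrt{\pi} e^{- \frac{\omega^{2}}{14}}}{7 \left(25 \omega^{2} + 289\right)}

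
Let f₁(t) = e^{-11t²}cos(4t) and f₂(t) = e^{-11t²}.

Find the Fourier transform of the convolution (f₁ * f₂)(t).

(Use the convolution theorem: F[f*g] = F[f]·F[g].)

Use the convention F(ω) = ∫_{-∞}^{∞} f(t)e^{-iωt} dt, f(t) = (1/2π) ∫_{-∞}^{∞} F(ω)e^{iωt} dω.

F[f₁*f₂](ω) = \frac{\pi \left(e^{\frac{4 \omega}{11}} + 1\right) e^{- \frac{\omega^{2}}{22} - \frac{2 \omega}{11} - \frac{4}{11}}}{22}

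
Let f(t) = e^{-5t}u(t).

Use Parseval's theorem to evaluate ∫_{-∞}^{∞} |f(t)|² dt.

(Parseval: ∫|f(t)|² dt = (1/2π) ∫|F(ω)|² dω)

∫|f(t)|² dt = \frac{1}{10}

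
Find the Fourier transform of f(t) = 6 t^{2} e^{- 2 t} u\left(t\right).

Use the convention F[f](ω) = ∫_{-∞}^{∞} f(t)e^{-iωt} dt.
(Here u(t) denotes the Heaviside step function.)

F(ω) = \frac{12}{\left(i \omega + 2\right)^{3}}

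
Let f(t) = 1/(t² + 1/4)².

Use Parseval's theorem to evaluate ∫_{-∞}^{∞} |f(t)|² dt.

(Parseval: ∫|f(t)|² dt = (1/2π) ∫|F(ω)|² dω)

∫|f(t)|² dt = 40 \pi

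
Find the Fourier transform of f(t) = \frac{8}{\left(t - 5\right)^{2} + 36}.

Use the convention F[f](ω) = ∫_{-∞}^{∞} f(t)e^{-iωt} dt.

F(ω) = \frac{4 \pi e^{- 5 i \omega - 6 \left|{\omega}\right|}}{3}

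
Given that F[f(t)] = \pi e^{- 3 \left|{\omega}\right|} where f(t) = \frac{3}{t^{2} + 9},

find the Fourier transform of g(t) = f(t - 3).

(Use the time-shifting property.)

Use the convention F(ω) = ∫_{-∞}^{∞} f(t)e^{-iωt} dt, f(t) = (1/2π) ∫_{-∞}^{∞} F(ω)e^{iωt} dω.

F[g](ω) = \pi e^{- 3 i \omega - 3 \left|{\omega}\right|}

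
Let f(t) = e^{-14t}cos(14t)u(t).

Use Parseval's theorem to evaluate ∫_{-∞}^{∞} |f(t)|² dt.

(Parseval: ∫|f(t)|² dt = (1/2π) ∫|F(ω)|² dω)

∫|f(t)|² dt = \frac{3}{112}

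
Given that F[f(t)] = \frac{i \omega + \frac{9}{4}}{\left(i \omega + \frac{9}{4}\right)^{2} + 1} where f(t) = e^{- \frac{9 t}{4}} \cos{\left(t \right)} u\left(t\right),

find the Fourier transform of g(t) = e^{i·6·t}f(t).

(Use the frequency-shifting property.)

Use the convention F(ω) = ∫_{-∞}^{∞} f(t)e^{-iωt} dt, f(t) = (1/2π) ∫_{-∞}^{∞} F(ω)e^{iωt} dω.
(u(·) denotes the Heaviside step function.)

F[g](ω) = \frac{4 \left(4 i \left(\omega - 6\right) + 9\right)}{\left(4 i \left(\omega - 6\right) + 9\right)^{2} + 16}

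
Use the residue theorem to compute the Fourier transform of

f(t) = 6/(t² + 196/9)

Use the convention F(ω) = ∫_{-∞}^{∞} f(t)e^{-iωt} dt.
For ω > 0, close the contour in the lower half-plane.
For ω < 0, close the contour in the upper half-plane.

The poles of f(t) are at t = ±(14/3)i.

Let g(z) = f(z)e^{-iωz}; for large |z| the factor e^{-iωz} decays in the lower half-plane when ω > 0 and in the upper half-plane when ω < 0.

Case ω > 0 (lower half-plane, clockwise contour ⇒ F(ω) = -2πi·ΣRes):
  Res_{z = - \frac{14 i}{3}} g(z) = \frac{9 i e^{- \frac{14 \omega}{3}}}{14}
  F(ω) = -2πi·ΣRes = \frac{9 \pi e^{- \frac{14 \omega}{3}}}{7}

Case ω < 0 (upper half-plane, counterclockwise contour ⇒ F(ω) = +2πi·ΣRes):
  Res_{z = \frac{14 i}{3}} g(z) = - \frac{9 i e^{\frac{14 \omega}{3}}}{14}
  F(ω) = 2πi·ΣRes = \frac{9 \pi e^{\frac{14 \omega}{3}}}{7}

Both cases combine into a single formula in |ω|:

F(ω) = \frac{9 \pi e^{- \frac{14 \left|{\omega}\right|}{3}}}{7}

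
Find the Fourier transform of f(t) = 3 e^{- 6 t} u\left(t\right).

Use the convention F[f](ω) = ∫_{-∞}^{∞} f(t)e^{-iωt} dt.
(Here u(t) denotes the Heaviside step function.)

F(ω) = \frac{3}{i \omega + 6}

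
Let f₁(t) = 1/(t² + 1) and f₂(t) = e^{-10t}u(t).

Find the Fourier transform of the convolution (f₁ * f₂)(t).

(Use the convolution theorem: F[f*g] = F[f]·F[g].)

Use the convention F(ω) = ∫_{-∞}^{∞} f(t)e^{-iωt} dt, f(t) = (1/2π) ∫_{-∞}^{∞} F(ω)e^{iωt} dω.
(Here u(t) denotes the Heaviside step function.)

F[f₁*f₂](ω) = \frac{\pi e^{- \left|{\omega}\right|}}{i \omega + 10}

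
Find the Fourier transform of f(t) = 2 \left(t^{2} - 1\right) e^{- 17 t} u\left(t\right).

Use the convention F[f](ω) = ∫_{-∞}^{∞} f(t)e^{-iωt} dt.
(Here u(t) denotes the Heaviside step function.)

F(ω) = \frac{2 \left(2 i \omega - \left(i \omega + 17\right)^{3} + 34\right)}{\left(i \omega + 17\right)^{4}}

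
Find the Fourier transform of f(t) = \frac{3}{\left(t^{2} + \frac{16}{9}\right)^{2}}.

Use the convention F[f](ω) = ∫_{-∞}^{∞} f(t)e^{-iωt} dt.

F(ω) = \frac{27 \pi \left(4 \left|{\omega}\right| + 3\right) e^{- \frac{4 \left|{\omega}\right|}{3}}}{128}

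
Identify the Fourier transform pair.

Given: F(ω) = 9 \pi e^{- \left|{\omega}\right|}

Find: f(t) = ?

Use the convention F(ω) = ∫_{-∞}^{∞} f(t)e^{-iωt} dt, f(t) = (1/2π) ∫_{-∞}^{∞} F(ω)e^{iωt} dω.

f(t) = \frac{9}{t^{2} + 1}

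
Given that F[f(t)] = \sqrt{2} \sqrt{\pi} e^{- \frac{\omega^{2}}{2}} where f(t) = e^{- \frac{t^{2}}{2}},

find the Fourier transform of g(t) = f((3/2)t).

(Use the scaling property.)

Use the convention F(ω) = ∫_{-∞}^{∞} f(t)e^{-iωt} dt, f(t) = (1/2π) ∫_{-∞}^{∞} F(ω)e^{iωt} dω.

F[g](ω) = \frac{2 \sqrt{2} \sqrt{\pi} e^{- \frac{2 \omega^{2}}{9}}}{3}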